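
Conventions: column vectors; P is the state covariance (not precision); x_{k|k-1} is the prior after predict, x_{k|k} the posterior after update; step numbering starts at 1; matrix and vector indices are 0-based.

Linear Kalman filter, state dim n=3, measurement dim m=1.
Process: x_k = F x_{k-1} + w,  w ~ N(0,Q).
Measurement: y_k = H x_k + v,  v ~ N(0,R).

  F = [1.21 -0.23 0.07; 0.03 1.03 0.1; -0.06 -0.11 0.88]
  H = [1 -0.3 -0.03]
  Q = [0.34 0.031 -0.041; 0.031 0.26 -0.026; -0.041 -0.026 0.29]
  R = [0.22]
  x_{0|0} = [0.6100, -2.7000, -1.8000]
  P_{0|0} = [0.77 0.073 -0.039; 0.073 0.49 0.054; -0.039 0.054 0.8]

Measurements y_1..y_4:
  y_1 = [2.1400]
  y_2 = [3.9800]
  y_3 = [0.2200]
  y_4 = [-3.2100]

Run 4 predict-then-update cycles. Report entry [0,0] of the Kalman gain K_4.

step 1: x^-=[1.2331, -2.9427, -1.3236]  P^-=[1.4482 0.0368 -0.0966; 0.0368 0.8039 0.0303; -0.0966 0.0303 0.9128]  S=[1.7257]  K=[0.8345; -0.1190; -0.0771]  nu=[-0.0156]  x^+=[1.2201, -2.9408, -1.3224]  P^+=[0.2465 0.2081 0.0144; 0.2081 0.7795 0.0145; 0.0144 0.0145 0.9026]
step 2: x^-=[2.0601, -3.1247, -0.9134]  P^-=[0.6326 0.1220 0.0039; 0.1220 1.1122 -0.0356; 0.0039 -0.0356 0.9977]  S=[0.8795]  K=[0.6775; -0.2394; -0.0175]  nu=[0.9551]  x^+=[2.7072, -3.3533, -0.9301]  P^+=[0.2289 0.2647 0.0143; 0.2647 1.0618 -0.0393; 0.0143 -0.0393 0.9974]
step 3: x^-=[3.9819, -3.4657, -0.6120]  P^-=[0.5925 0.1226 0.0225; 0.1226 1.4049 -0.1111; 0.0225 -0.1111 1.0857]  S=[0.8630]  K=[0.6432; -0.3424; 0.0270]  nu=[-4.8200]  x^+=[0.8818, -1.8153, -0.7420]  P^+=[0.2355 0.3127 0.0076; 0.3127 1.3038 -0.1031; 0.0076 -0.1031 1.0850]
step 4: x^-=[1.4326, -1.9175, -0.5062]  P^-=[0.5897 0.1217 0.0341; 0.1217 1.6523 -0.1912; 0.0341 -0.1912 1.1702]  S=[0.8809]  K=[0.6268; -0.4180; 0.0640]  nu=[-5.2330]  x^+=[-1.8473, 0.2700, -0.8409]  P^+=[0.2436 0.3525 -0.0012; 0.3525 1.4984 -0.1676; -0.0012 -0.1676 1.1666]

K[0,0] = 0.6268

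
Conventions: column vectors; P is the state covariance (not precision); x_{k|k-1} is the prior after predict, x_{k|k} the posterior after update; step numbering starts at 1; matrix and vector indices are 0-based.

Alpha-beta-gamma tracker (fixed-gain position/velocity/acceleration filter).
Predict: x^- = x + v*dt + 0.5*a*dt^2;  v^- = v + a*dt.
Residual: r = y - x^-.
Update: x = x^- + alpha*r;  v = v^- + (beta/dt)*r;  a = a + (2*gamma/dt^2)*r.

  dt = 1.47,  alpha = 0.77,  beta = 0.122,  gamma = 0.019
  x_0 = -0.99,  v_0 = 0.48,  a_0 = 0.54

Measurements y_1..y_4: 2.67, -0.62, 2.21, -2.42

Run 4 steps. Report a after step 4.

step 1: x_pred=0.2990  r=2.3710  x^+=2.1247  v^+=1.4706  a^+=0.5817
step 2: x_pred=4.9149  r=-5.5349  x^+=0.6530  v^+=1.8663  a^+=0.4844
step 3: x_pred=3.9198  r=-1.7098  x^+=2.6033  v^+=2.4364  a^+=0.4543
step 4: x_pred=6.6756  r=-9.0956  x^+=-0.3280  v^+=2.3493  a^+=0.2943

a_post = 0.2943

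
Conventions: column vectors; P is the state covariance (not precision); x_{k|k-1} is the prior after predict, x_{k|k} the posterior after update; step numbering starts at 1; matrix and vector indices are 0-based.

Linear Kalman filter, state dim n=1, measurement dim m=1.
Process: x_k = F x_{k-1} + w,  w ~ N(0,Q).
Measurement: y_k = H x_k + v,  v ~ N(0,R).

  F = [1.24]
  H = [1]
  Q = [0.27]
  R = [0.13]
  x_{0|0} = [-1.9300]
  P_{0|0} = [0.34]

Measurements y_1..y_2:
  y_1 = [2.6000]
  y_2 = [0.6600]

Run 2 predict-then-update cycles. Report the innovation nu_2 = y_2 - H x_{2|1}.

innov = [-1.6917]

step 1: x^-=[-2.3932]  P^-=[0.7928]  S=[0.9228]  K=[0.8591]  nu=[4.9932]  x^+=[1.8966]  P^+=[0.1117]
step 2: x^-=[2.3517]  P^-=[0.4417]  S=[0.5717]  K=[0.7726]  nu=[-1.6917]  x^+=[1.0447]  P^+=[0.1004]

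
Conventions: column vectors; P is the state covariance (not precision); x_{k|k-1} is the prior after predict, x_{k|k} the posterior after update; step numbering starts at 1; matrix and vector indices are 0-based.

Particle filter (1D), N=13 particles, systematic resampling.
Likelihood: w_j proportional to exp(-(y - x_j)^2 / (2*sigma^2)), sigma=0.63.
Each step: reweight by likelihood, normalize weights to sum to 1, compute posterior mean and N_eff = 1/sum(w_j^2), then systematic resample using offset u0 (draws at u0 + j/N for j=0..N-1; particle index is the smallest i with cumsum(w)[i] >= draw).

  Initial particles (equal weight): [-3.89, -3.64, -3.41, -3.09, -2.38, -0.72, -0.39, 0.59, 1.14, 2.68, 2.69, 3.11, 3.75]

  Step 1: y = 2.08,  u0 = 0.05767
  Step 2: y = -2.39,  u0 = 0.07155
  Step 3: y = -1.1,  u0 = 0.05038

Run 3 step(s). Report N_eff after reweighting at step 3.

step 1: w=[0.0000, 0.0000, 0.0000, 0.0000, 0.0000, 0.0000, 0.0002, 0.0314, 0.1690, 0.3269, 0.3219, 0.1352, 0.0153]  mean=2.4311  Neff=3.8676  idx=[8, 8, 9, 9, 9, 9, 9, 10, 10, 10, 10, 11, 11]
step 2: w=[0.5000, 0.5000, 0.0000, 0.0000, 0.0000, 0.0000, 0.0000, 0.0000, 0.0000, 0.0000, 0.0000, 0.0000, 0.0000]  mean=1.1400  Neff=2.0000  idx=[0, 0, 0, 0, 0, 0, 1, 1, 1, 1, 1, 1, 1]
step 3: w=[0.0769, 0.0769, 0.0769, 0.0769, 0.0769, 0.0769, 0.0769, 0.0769, 0.0769, 0.0769, 0.0769, 0.0769, 0.0769]  mean=1.1400  Neff=13.0000  idx=[0, 1, 2, 3, 4, 5, 6, 7, 8, 9, 10, 11, 12]

N_eff = 13.0000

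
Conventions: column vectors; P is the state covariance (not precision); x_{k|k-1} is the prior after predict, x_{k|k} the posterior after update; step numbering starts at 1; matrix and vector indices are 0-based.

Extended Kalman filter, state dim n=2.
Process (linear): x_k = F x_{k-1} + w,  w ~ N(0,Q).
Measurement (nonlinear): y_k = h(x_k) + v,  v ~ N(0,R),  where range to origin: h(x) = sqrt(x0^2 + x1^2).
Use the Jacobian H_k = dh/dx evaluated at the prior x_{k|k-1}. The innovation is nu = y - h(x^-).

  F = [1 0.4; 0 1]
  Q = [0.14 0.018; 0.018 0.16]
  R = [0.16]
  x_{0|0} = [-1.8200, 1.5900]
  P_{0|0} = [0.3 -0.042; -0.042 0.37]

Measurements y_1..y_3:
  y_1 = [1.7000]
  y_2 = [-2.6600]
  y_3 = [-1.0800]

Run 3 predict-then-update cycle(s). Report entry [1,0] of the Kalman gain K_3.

step 1: x^-=[-1.1840, 1.5900]  P^-=[0.4656 0.1240; 0.1240 0.5300]  H_jac=[-0.5973 0.8021]  S=[0.5482]  K=[-0.3258; 0.6403]  nu=[-0.2824]  x^+=[-1.0920, 1.4092]  P^+=[0.4074 0.2384; 0.2384 0.3052]
step 2: x^-=[-0.5283, 1.4092]  P^-=[0.7869 0.3785; 0.3785 0.4652]  H_jac=[-0.3511 0.9364]  S=[0.4161]  K=[0.1878; 0.7277]  nu=[-4.1650]  x^+=[-1.3104, -1.6216]  P^+=[0.7723 0.3216; 0.3216 0.2449]
step 3: x^-=[-1.9590, -1.6216]  P^-=[1.2087 0.4376; 0.4376 0.4049]  H_jac=[-0.7703 -0.6376]  S=[1.4718]  K=[-0.8222; -0.4045]  nu=[-3.6231]  x^+=[1.0200, -0.1562]  P^+=[0.2137 -0.0519; -0.0519 0.1642]

K[1,0] = -0.4045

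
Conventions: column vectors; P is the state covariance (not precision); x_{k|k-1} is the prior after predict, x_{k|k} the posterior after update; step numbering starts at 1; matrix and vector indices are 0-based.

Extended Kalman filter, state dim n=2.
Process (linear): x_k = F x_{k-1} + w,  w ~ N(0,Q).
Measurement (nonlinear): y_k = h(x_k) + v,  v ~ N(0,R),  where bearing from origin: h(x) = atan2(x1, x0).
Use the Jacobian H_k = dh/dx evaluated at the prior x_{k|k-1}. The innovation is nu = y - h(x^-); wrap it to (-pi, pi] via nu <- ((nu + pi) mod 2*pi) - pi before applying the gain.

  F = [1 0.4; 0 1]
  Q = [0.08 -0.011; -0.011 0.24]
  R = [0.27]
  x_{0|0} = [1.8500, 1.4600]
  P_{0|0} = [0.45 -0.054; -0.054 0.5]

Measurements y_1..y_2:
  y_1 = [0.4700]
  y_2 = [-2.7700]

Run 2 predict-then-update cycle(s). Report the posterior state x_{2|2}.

x_post = [3.0119, 3.1717]

step 1: x^-=[2.4340, 1.4600]  P^-=[0.5668 0.1350; 0.1350 0.7400]  H_jac=[-0.1812 0.3021]  S=[0.3414]  K=[-0.1814; 0.5833]  nu=[-0.0703]  x^+=[2.4468, 1.4190]  P^+=[0.5556 0.1711; 0.1711 0.6239]
step 2: x^-=[3.0144, 1.4190]  P^-=[0.8723 0.4097; 0.4097 0.8639]  H_jac=[-0.1278 0.2716]  S=[0.3195]  K=[-0.0008; 0.5703]  nu=[3.0732]  x^+=[3.0119, 3.1717]  P^+=[0.8723 0.4098; 0.4098 0.7599]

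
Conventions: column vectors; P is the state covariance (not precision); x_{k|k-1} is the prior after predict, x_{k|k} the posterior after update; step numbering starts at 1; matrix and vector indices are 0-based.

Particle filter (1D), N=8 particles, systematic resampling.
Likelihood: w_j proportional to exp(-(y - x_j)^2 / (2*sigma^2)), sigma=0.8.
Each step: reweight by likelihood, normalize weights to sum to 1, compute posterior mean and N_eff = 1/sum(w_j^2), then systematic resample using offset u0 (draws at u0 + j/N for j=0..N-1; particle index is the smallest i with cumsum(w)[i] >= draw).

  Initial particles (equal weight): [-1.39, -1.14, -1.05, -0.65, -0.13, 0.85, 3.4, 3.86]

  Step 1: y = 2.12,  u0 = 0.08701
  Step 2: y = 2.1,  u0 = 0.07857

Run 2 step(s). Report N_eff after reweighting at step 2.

N_eff = 7.5242

step 1: w=[0.0001, 0.0004, 0.0006, 0.0037, 0.0283, 0.4184, 0.4101, 0.1385]  mean=2.2776  Neff=2.7530  idx=[5, 5, 5, 6, 6, 6, 6, 7]
step 2: w=[0.1445, 0.1445, 0.1445, 0.1308, 0.1308, 0.1308, 0.1308, 0.0435]  mean=2.3149  Neff=7.5242  idx=[0, 1, 2, 3, 4, 5, 6, 6]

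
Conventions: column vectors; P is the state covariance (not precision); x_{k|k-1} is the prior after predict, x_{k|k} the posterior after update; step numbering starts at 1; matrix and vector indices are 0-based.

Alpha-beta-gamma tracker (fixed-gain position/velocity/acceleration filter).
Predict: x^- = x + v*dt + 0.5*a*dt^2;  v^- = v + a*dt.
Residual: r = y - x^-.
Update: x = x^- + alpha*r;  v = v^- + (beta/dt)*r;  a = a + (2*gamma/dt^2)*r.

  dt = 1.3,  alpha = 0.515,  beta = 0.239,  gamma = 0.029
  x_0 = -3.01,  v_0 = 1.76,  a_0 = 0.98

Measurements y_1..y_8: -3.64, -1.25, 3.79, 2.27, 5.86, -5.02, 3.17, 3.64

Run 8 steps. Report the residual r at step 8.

step 1: x_pred=0.1061  r=-3.7461  x^+=-1.8231  v^+=2.3453  a^+=0.8514
step 2: x_pred=1.9452  r=-3.1952  x^+=0.2997  v^+=2.8647  a^+=0.7418
step 3: x_pred=4.6506  r=-0.8606  x^+=4.2074  v^+=3.6708  a^+=0.7122
step 4: x_pred=9.5813  r=-7.3113  x^+=5.8160  v^+=3.2526  a^+=0.4613
step 5: x_pred=10.4342  r=-4.5742  x^+=8.0785  v^+=3.0114  a^+=0.3043
step 6: x_pred=12.2504  r=-17.2704  x^+=3.3561  v^+=0.2319  a^+=-0.2884
step 7: x_pred=3.4139  r=-0.2439  x^+=3.2883  v^+=-0.1878  a^+=-0.2967
step 8: x_pred=2.7934  r=0.8466  x^+=3.2294  v^+=-0.4180  a^+=-0.2677

resid = 0.8466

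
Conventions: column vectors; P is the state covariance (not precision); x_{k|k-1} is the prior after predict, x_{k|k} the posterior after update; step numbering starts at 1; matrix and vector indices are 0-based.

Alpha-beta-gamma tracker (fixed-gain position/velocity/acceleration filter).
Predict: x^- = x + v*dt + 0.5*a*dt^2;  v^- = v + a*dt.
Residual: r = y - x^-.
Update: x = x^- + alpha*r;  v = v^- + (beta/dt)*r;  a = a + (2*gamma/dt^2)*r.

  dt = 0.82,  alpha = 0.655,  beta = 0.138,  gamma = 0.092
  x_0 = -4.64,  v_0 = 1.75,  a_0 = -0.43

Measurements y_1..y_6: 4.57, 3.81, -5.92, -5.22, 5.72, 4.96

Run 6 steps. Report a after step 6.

a_post = 0.1023

step 1: x_pred=-3.3496  r=7.9196  x^+=1.8377  v^+=2.7302  a^+=1.7372
step 2: x_pred=4.6606  r=-0.8506  x^+=4.1034  v^+=4.0115  a^+=1.5044
step 3: x_pred=7.8987  r=-13.8187  x^+=-1.1526  v^+=2.9196  a^+=-2.2770
step 4: x_pred=0.4760  r=-5.6960  x^+=-3.2549  v^+=0.0938  a^+=-3.8357
step 5: x_pred=-4.4675  r=10.1875  x^+=2.2053  v^+=-1.3370  a^+=-1.0479
step 6: x_pred=0.7567  r=4.2033  x^+=3.5099  v^+=-1.4889  a^+=0.1023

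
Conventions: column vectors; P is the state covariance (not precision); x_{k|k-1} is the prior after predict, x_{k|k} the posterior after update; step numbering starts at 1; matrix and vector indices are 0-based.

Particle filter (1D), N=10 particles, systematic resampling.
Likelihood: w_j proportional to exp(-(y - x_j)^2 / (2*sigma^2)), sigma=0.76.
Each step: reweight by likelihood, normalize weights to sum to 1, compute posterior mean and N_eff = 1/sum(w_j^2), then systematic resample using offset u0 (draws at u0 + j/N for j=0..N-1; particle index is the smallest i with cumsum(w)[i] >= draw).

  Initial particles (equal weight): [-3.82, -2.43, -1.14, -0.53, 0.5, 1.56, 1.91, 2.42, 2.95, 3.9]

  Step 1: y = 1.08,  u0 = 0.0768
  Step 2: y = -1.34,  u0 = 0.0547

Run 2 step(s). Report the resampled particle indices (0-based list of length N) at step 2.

step 1: w=[0.0000, 0.0000, 0.0056, 0.0424, 0.2992, 0.3279, 0.2205, 0.0846, 0.0194, 0.0004]  mean=1.3168  Neff=3.9218  idx=[4, 4, 4, 5, 5, 5, 6, 6, 6, 7]
step 2: w=[0.3284, 0.3284, 0.3284, 0.0042, 0.0042, 0.0042, 0.0007, 0.0007, 0.0007, 0.0000]  mean=0.5163  Neff=3.0898  idx=[0, 0, 0, 1, 1, 1, 1, 2, 2, 2]

resampled_idx = [0, 0, 0, 1, 1, 1, 1, 2, 2, 2]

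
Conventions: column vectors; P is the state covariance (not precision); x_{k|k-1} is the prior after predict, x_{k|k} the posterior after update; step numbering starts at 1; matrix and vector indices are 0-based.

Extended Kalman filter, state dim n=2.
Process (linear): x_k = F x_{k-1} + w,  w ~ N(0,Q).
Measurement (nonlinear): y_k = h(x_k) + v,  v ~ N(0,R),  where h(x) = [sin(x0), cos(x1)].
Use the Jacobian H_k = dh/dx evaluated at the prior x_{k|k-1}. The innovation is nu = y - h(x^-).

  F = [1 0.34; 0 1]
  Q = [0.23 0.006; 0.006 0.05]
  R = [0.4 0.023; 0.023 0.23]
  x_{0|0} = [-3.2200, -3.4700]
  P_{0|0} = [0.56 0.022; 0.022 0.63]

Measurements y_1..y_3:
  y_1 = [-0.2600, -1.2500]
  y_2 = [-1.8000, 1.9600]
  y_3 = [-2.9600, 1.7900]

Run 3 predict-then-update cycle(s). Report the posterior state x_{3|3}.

step 1: x^-=[-4.3998, -3.4700]  P^-=[0.8778 0.2422; 0.2422 0.6800]  H_jac=[-0.3075 0.0000; 0.0000 -0.3225]  S=[0.4830 0.0470; 0.0470 0.3007]  K=[-0.5418 -0.1750; -0.0845 -0.7161]  nu=[-1.2115, -0.3034]  x^+=[-3.6902, -3.1503]  P^+=[0.7179 0.1635; 0.1635 0.5167]
step 2: x^-=[-4.7614, -3.1503]  P^-=[1.1187 0.3451; 0.3451 0.5667]  H_jac=[0.0490 0.0000; 0.0000 -0.0088]  S=[0.4027 0.0229; 0.0229 0.2300]  K=[0.1375 -0.0268; 0.0434 -0.0259]  nu=[-2.7988, 2.9600]  x^+=[-5.2256, -3.3485]  P^+=[1.1111 0.3427; 0.3427 0.5658]
step 3: x^-=[-6.3641, -3.3485]  P^-=[1.6395 0.5410; 0.5410 0.6158]  H_jac=[0.9967 0.0000; 0.0000 -0.2054]  S=[2.0288 -0.0878; -0.0878 0.2560]  K=[0.7985 -0.1604; 0.2481 -0.4091]  nu=[-2.8792, 2.7687]  x^+=[-9.1072, -5.1955]  P^+=[0.3168 0.0901; 0.0901 0.4303]

x_post = [-9.1072, -5.1955]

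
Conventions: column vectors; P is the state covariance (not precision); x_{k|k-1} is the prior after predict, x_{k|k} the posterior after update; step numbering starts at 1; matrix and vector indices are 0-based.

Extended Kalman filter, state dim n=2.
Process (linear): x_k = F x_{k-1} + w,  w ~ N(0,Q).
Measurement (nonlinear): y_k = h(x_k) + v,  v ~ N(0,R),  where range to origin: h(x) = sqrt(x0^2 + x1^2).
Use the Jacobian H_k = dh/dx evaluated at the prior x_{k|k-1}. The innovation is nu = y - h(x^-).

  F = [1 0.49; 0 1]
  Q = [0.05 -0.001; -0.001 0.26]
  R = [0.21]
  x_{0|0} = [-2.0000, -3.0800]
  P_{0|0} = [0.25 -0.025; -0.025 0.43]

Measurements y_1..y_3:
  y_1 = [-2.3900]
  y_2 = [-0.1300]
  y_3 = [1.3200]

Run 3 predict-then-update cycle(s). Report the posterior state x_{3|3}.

step 1: x^-=[-3.5092, -3.0800]  P^-=[0.3787 0.1847; 0.1847 0.6900]  H_jac=[-0.7516 -0.6597]  S=[0.9073]  K=[-0.4480; -0.6546]  nu=[-7.0591]  x^+=[-0.3466, 1.5412]  P^+=[0.1966 -0.0814; -0.0814 0.3012]
step 2: x^-=[0.4086, 1.5412]  P^-=[0.2392 0.0652; 0.0652 0.5612]  H_jac=[0.2562 0.9666]  S=[0.7823]  K=[0.1589; 0.7147]  nu=[-1.7245]  x^+=[0.1346, 0.3087]  P^+=[0.2194 -0.0237; -0.0237 0.1615]
step 3: x^-=[0.2859, 0.3087]  P^-=[0.2850 0.0545; 0.0545 0.4215]  H_jac=[0.6795 0.7337]  S=[0.6229]  K=[0.3751; 0.5560]  nu=[0.8992]  x^+=[0.6232, 0.8087]  P^+=[0.1974 -0.0754; -0.0754 0.2290]

x_post = [0.6232, 0.8087]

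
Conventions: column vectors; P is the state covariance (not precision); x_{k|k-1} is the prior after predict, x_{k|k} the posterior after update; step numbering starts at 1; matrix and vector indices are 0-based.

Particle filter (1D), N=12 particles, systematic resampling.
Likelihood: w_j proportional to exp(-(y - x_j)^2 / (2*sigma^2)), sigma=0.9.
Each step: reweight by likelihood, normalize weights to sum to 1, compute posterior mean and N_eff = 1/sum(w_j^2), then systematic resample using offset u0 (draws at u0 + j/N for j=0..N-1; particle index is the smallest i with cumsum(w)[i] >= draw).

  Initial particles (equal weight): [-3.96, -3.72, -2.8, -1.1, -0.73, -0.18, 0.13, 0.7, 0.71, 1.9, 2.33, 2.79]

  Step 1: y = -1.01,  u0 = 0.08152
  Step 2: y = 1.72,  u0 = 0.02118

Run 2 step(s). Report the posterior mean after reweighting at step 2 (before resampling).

post_mean = 1.0345

step 1: w=[0.0013, 0.0030, 0.0391, 0.2814, 0.2695, 0.1849, 0.1268, 0.0465, 0.0455, 0.0015, 0.0003, 0.0000]  mean=-0.5806  Neff=4.8107  idx=[3, 3, 3, 4, 4, 4, 4, 5, 5, 6, 7, 9]
step 2: w=[0.0036, 0.0036, 0.0036, 0.0120, 0.0120, 0.0120, 0.0120, 0.0525, 0.0525, 0.1023, 0.2564, 0.4776]  mean=1.0345  Neff=3.2213  idx=[3, 7, 9, 10, 10, 10, 10, 11, 11, 11, 11, 11]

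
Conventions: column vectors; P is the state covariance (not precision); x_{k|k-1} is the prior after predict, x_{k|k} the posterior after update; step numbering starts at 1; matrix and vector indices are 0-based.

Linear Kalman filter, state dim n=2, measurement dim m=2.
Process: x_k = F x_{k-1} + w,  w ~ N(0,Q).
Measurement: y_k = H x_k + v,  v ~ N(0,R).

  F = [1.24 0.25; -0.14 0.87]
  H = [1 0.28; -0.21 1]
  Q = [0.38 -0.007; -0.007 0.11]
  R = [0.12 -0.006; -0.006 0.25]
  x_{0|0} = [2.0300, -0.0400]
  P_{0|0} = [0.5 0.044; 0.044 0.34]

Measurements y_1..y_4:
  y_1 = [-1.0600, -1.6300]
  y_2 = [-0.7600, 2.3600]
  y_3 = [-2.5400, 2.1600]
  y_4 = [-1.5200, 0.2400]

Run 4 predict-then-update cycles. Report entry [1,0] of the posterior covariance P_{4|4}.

step 1: x^-=[2.5072, -0.3190]  P^-=[1.1973 0.0261; 0.0261 0.3664]  S=[1.3607 -0.1303; -0.1303 0.6583]  K=[0.8690 -0.1703; 0.1499 0.5780]  nu=[-3.4779, -0.7845]  x^+=[-0.3815, -1.2938]  P^+=[0.1121 -0.0243; -0.0243 0.1385]
step 2: x^-=[-0.7965, -1.0722]  P^-=[0.5460 -0.0217; -0.0217 0.2229]  S=[0.6713 -0.0786; -0.0786 0.5061]  K=[0.7870 -0.1471; 0.1155 0.4674]  nu=[0.3367, 3.2650]  x^+=[-1.0117, 0.4928]  P^+=[0.1010 -0.0203; -0.0203 0.1119]
step 3: x^-=[-1.1313, 0.5703]  P^-=[0.5297 -0.0214; -0.0214 0.2016]  S=[0.6536 -0.0809; -0.0809 0.4840]  K=[0.7837 -0.1430; 0.1086 0.4440]  nu=[-1.5684, 1.3521]  x^+=[-2.5538, 1.0003]  P^+=[0.1003 -0.0194; -0.0194 0.1063]
step 4: x^-=[-2.9166, 1.2278]  P^-=[0.5289 -0.0215; -0.0215 0.1971]  S=[0.6523 -0.0821; -0.0821 0.4795]  K=[0.7837 -0.1423; 0.1069 0.4389]  nu=[1.0528, -1.6003]  x^+=[-1.8638, 0.6380]  P^+=[0.1003 -0.0192; -0.0192 0.1050]

P_post[1,0] = -0.0192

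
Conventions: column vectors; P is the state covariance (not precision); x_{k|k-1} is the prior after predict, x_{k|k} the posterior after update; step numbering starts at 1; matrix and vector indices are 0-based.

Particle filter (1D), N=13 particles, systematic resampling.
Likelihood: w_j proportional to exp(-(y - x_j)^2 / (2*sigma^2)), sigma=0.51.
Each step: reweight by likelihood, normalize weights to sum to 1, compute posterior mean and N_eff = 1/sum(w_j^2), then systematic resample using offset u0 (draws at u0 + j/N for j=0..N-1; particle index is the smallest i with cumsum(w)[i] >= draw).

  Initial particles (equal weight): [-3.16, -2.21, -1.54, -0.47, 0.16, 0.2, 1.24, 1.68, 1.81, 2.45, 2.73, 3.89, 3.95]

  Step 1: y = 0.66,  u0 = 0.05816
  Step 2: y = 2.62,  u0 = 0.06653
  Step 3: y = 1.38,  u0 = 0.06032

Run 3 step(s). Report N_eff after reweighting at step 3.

step 1: w=[0.0000, 0.0000, 0.0000, 0.0407, 0.2930, 0.3155, 0.2482, 0.0641, 0.0373, 0.0010, 0.0001, 0.0000, 0.0000]  mean=0.5766  Neff=3.9345  idx=[4, 4, 4, 4, 5, 5, 5, 5, 6, 6, 6, 7, 8]
step 2: w=[0.0000, 0.0000, 0.0000, 0.0000, 0.0000, 0.0000, 0.0000, 0.0000, 0.0473, 0.0473, 0.0473, 0.3366, 0.5213]  mean=1.6851  Neff=2.5525  idx=[9, 11, 11, 11, 11, 11, 12, 12, 12, 12, 12, 12, 12]
step 3: w=[0.0956, 0.0835, 0.0835, 0.0835, 0.0835, 0.0835, 0.0696, 0.0696, 0.0696, 0.0696, 0.0696, 0.0696, 0.0696]  mean=1.7012  Neff=12.8426  idx=[0, 1, 2, 3, 4, 5, 6, 7, 8, 9, 10, 11, 12]

N_eff = 12.8426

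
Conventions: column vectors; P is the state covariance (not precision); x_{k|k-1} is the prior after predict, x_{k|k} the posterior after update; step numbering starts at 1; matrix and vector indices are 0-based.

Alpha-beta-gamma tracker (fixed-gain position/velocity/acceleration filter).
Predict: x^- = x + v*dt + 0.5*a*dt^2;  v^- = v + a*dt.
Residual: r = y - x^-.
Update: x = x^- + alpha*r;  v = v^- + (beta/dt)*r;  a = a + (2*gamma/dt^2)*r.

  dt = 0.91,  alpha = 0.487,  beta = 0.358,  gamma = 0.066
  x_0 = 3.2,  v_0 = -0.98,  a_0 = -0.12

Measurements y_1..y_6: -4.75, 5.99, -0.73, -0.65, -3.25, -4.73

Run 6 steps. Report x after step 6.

step 1: x_pred=2.2585  r=-7.0085  x^+=-1.1546  v^+=-3.8464  a^+=-1.2372
step 2: x_pred=-5.1671  r=11.1571  x^+=0.2664  v^+=-0.5829  a^+=0.5413
step 3: x_pred=-0.0399  r=-0.6901  x^+=-0.3760  v^+=-0.3618  a^+=0.4313
step 4: x_pred=-0.5267  r=-0.1233  x^+=-0.5867  v^+=-0.0179  a^+=0.4116
step 5: x_pred=-0.4326  r=-2.8174  x^+=-1.8047  v^+=-0.7517  a^+=-0.0375
step 6: x_pred=-2.5042  r=-2.2258  x^+=-3.5882  v^+=-1.6614  a^+=-0.3923

x_post = -3.5882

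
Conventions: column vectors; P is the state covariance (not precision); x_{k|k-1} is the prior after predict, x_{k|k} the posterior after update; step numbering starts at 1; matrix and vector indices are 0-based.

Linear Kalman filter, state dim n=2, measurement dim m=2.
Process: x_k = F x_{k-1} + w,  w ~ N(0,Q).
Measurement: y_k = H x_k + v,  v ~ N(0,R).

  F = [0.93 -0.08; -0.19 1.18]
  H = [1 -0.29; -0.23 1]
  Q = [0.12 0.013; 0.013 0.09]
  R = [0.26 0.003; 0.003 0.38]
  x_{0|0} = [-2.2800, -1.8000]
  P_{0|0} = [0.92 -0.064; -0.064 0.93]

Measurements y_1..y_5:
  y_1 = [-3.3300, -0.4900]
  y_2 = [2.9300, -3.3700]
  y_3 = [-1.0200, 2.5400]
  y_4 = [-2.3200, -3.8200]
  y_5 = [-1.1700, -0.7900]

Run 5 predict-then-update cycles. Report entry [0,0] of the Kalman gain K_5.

step 1: x^-=[-1.9764, -1.6908]  P^-=[0.9312 -0.3086; -0.3086 1.4468]  S=[1.4918 -0.9599; -0.9599 2.0180]  K=[0.7457 0.0957; -0.0060 0.7493]  nu=[-1.8439, 0.7462]  x^+=[-3.2801, -1.1206]  P^+=[0.2201 0.0892; 0.0892 0.3052]
step 2: x^-=[-2.9608, -0.6991]  P^-=[0.2990 0.0446; 0.0446 0.4829]  S=[0.5738 -0.1583; -0.1583 0.8583]  K=[0.5171 0.0672; -0.0153 0.5479]  nu=[5.6881, -3.3518]  x^+=[-0.2445, -2.6226]  P^+=[0.1527 0.0622; 0.0622 0.2225]
step 3: x^-=[-0.0176, -3.0482]  P^-=[0.2442 0.0342; 0.0342 0.3774]  S=[0.5161 -0.1261; -0.1261 0.7546]  K=[0.4659 0.0488; -0.0272 0.4852]  nu=[-1.8864, 5.5842]  x^+=[-0.6241, -0.2876]  P^+=[0.1361 0.0512; 0.0512 0.1961]
step 4: x^-=[-0.5574, -0.2208]  P^-=[0.2314 0.0274; 0.0274 0.3449]  S=[0.5045 -0.1210; -0.1210 0.7246]  K=[0.4525 0.0400; -0.0331 0.4618]  nu=[-1.8266, -3.7274]  x^+=[-1.5329, -1.8817]  P^+=[0.1313 0.0468; 0.0468 0.1861]
step 5: x^-=[-1.2751, -1.9291]  P^-=[0.2278 0.0242; 0.0242 0.3330]  S=[0.5018 -0.1201; -0.1201 0.7139]  K=[0.4486 0.0360; -0.0358 0.4526]  nu=[-0.4544, 0.8459]  x^+=[-1.4484, -1.5300]  P^+=[0.1298 0.0449; 0.0449 0.1822]

K[0,0] = 0.4486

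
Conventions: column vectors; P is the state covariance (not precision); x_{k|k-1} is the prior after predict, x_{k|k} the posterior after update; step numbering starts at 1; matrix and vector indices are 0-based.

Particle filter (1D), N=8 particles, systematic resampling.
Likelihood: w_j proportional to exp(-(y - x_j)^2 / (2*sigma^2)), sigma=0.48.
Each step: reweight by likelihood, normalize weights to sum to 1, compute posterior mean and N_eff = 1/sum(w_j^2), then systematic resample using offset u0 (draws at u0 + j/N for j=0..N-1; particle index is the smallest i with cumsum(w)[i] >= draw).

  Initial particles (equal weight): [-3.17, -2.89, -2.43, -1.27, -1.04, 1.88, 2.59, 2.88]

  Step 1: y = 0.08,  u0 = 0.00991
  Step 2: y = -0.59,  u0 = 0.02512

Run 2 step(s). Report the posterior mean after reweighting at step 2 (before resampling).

step 1: w=[0.0000, 0.0000, 0.0000, 0.2234, 0.7663, 0.0103, 0.0000, 0.0000]  mean=-1.0612  Neff=1.5693  idx=[3, 3, 4, 4, 4, 4, 4, 4]
step 2: w=[0.0797, 0.0797, 0.1401, 0.1401, 0.1401, 0.1401, 0.1401, 0.1401]  mean=-1.0767  Neff=7.6645  idx=[0, 1, 2, 3, 4, 5, 6, 7]

post_mean = -1.0767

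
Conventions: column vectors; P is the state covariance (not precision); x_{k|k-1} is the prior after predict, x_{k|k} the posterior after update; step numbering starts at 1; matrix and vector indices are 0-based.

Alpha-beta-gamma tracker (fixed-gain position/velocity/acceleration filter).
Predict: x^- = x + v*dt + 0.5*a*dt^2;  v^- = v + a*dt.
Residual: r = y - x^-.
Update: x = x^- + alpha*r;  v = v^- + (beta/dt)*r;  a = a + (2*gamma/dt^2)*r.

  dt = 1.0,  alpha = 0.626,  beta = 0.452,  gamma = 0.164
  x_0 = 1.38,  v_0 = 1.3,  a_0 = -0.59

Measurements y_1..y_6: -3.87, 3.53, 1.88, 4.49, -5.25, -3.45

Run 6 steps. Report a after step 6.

step 1: x_pred=2.3850  r=-6.2550  x^+=-1.5306  v^+=-2.1173  a^+=-2.6416
step 2: x_pred=-4.9687  r=8.4987  x^+=0.3515  v^+=-0.9175  a^+=0.1459
step 3: x_pred=-0.4930  r=2.3730  x^+=0.9925  v^+=0.3011  a^+=0.9243
step 4: x_pred=1.7557  r=2.7343  x^+=3.4674  v^+=2.4613  a^+=1.8211
step 5: x_pred=6.8392  r=-12.0892  x^+=-0.7286  v^+=-1.1819  a^+=-2.1441
step 6: x_pred=-2.9826  r=-0.4674  x^+=-3.2752  v^+=-3.5373  a^+=-2.2974

a_post = -2.2974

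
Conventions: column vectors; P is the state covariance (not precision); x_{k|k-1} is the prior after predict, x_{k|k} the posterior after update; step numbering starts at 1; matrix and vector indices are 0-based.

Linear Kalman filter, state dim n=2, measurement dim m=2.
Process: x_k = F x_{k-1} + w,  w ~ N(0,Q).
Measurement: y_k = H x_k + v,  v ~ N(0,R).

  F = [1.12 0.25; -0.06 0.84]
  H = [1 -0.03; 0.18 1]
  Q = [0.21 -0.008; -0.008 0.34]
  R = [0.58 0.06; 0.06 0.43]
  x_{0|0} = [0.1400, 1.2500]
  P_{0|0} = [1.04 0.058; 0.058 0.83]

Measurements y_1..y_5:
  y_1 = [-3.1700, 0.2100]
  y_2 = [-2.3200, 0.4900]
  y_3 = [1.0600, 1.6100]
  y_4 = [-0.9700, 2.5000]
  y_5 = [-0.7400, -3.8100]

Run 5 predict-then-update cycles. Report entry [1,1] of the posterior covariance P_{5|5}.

P_post[1,1] = 0.2293

step 1: x^-=[0.4693, 1.0416]  P^-=[1.5989 0.1501; 0.1501 0.9235]  S=[2.1708 0.4694; 0.4694 1.4594]  K=[0.7197 0.0686; -0.0908 0.6805]  nu=[-3.6081, -0.9161]  x^+=[-2.1901, 0.7457]  P^+=[0.4214 -0.0032; -0.0032 0.2878]
step 2: x^-=[-2.2665, 0.7578]  P^-=[0.7548 0.0212; 0.0212 0.5449]  S=[1.3341 0.2006; 0.2006 1.0070]  K=[0.5586 0.0447; -0.0807 0.5610]  nu=[-0.0307, 0.1402]  x^+=[-2.2774, 0.8389]  P^+=[0.3265 -0.0060; -0.0060 0.2375]
step 3: x^-=[-2.3410, 0.8413]  P^-=[0.6310 0.0143; 0.0143 0.5093]  S=[1.2106 0.1726; 0.1726 0.9649]  K=[0.5151 0.0404; -0.0784 0.5445]  nu=[3.4262, 1.1901]  x^+=[-0.5279, 1.2207]  P^+=[0.3010 -0.0059; -0.0059 0.2305]
step 4: x^-=[-0.2861, 1.0571]  P^-=[0.5987 0.0147; 0.0147 0.5043]  S=[1.1783 0.1673; 0.1673 0.9590]  K=[0.5020 0.0402; -0.0773 0.5421]  nu=[-0.6522, 1.4944]  x^+=[-0.5535, 1.9177]  P^+=[0.2934 -0.0054; -0.0054 0.2295]
step 5: x^-=[-0.1405, 1.6440]  P^-=[0.5894 0.0154; 0.0154 0.5035]  S=[1.1689 0.1663; 0.1663 0.9582]  K=[0.4981 0.0404; -0.0768 0.5417]  nu=[-0.5501, -5.4288]  x^+=[-0.6337, -1.2546]  P^+=[0.2912 -0.0052; -0.0052 0.2293]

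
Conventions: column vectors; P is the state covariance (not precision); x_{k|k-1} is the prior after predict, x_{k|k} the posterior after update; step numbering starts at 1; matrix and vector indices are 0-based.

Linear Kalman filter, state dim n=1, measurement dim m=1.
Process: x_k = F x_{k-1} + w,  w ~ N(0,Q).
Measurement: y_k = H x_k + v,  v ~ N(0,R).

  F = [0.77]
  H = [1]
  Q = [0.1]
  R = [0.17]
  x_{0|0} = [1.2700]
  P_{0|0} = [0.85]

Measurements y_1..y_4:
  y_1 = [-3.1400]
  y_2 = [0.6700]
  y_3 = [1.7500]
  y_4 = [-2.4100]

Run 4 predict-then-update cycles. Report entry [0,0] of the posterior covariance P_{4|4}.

P_post[0,0] = 0.0790

step 1: x^-=[0.9779]  P^-=[0.6040]  S=[0.7740]  K=[0.7804]  nu=[-4.1179]  x^+=[-2.2355]  P^+=[0.1327]
step 2: x^-=[-1.7213]  P^-=[0.1787]  S=[0.3487]  K=[0.5124]  nu=[2.3913]  x^+=[-0.4960]  P^+=[0.0871]
step 3: x^-=[-0.3819]  P^-=[0.1516]  S=[0.3216]  K=[0.4715]  nu=[2.1319]  x^+=[0.6232]  P^+=[0.0802]
step 4: x^-=[0.4799]  P^-=[0.1475]  S=[0.3175]  K=[0.4646]  nu=[-2.8899]  x^+=[-0.8628]  P^+=[0.0790]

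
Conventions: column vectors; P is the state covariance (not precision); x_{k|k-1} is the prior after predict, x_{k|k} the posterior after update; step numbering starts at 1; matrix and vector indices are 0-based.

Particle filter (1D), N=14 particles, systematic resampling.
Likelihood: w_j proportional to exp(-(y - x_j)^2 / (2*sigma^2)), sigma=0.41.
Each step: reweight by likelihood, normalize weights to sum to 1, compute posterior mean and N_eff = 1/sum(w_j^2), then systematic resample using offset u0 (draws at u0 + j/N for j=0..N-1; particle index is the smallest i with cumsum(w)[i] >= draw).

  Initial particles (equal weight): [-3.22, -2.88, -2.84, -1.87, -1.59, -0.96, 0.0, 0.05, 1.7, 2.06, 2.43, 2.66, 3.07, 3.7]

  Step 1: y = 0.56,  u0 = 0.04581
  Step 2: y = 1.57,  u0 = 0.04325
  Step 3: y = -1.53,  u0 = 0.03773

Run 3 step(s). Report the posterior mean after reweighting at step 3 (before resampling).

step 1: w=[0.0000, 0.0000, 0.0000, 0.0000, 0.0000, 0.0012, 0.4481, 0.5254, 0.0239, 0.0014, 0.0000, 0.0000, 0.0000, 0.0000]  mean=0.0687  Neff=2.0946  idx=[6, 6, 6, 6, 6, 6, 7, 7, 7, 7, 7, 7, 7, 7]
step 2: w=[0.0536, 0.0536, 0.0536, 0.0536, 0.0536, 0.0536, 0.0848, 0.0848, 0.0848, 0.0848, 0.0848, 0.0848, 0.0848, 0.0848]  mean=0.0339  Neff=13.3731  idx=[0, 2, 3, 4, 6, 6, 7, 8, 9, 10, 11, 11, 12, 13]
step 3: w=[0.0971, 0.0971, 0.0971, 0.0971, 0.0612, 0.0612, 0.0612, 0.0612, 0.0612, 0.0612, 0.0612, 0.0612, 0.0612, 0.0612]  mean=0.0306  Neff=13.3114  idx=[0, 1, 1, 2, 3, 4, 5, 6, 7, 8, 9, 11, 12, 13]

post_mean = 0.0306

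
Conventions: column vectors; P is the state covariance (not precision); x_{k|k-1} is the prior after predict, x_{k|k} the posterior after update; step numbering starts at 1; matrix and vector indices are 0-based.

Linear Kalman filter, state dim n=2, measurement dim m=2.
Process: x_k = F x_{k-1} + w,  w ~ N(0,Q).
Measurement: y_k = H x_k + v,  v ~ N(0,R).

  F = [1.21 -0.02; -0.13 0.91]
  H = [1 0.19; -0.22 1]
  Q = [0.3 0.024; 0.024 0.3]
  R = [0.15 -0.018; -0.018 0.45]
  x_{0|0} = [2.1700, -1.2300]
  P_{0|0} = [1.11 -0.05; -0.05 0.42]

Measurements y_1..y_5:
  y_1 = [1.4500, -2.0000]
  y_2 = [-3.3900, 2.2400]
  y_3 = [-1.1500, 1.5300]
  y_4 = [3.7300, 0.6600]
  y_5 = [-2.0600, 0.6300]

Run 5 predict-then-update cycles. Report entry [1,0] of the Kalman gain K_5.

step 1: x^-=[2.6503, -1.4014]  P^-=[1.9277 -0.2134; -0.2134 0.6784]  S=[2.0211 -0.5177; -0.5177 1.3156]  K=[0.9004 -0.1303; 0.1105 0.5948]  nu=[-0.9340, -0.0155]  x^+=[1.8114, -1.5139]  P^+=[0.1455 -0.0428; -0.0428 0.2563]
step 2: x^-=[2.2220, -1.6131]  P^-=[0.5153 -0.0508; -0.0508 0.5248]  S=[0.6649 -0.0803; -0.0803 1.0221]  K=[0.7481 -0.1018; 0.1382 0.5353]  nu=[-5.3055, 4.3420]  x^+=[-2.1893, -0.0224]  P^+=[0.1203 -0.0328; -0.0328 0.2312]
step 3: x^-=[-2.6486, 0.2643]  P^-=[0.4778 -0.0354; -0.0354 0.5012]  S=[0.6325 -0.0618; -0.0618 0.9899]  K=[0.7355 -0.0960; 0.1458 0.5233]  nu=[1.4484, 0.6831]  x^+=[-1.6489, 0.8328]  P^+=[0.1178 -0.0305; -0.0305 0.2261]
step 4: x^-=[-2.0119, 0.9722]  P^-=[0.4741 -0.0323; -0.0323 0.4965]  S=[0.6297 -0.0590; -0.0590 0.9837]  K=[0.7342 -0.0949; 0.1472 0.5208]  nu=[5.5571, -0.7548]  x^+=[2.1399, 1.3971]  P^+=[0.1176 -0.0301; -0.0301 0.2251]
step 5: x^-=[2.5614, 0.9932]  P^-=[0.4737 -0.0318; -0.0318 0.4955]  S=[0.6295 -0.0585; -0.0585 0.9824]  K=[0.7341 -0.0947; 0.1474 0.5203]  nu=[-4.8101, 0.2003]  x^+=[-0.9886, 0.3882]  P^+=[0.1175 -0.0300; -0.0300 0.2249]

K[1,0] = 0.1474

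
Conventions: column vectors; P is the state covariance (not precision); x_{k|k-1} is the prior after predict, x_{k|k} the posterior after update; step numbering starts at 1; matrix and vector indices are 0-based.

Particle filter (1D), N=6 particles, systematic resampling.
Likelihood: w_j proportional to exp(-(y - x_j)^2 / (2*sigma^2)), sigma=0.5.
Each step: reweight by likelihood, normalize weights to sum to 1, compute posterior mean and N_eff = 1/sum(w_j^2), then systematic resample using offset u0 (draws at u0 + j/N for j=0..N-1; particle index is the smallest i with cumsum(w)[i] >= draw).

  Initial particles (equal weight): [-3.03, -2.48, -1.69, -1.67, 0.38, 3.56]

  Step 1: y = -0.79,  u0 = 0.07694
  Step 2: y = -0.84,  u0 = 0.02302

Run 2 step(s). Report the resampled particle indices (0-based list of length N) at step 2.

resampled_idx = [0, 1, 1, 2, 3, 4]

step 1: w=[0.0001, 0.0069, 0.4136, 0.4441, 0.1353, 0.0000]  mean=-1.4067  Neff=2.5862  idx=[2, 2, 2, 3, 3, 4]
step 2: w=[0.1867, 0.1867, 0.1867, 0.1997, 0.1997, 0.0404]  mean=-1.5985  Neff=5.3760  idx=[0, 1, 1, 2, 3, 4]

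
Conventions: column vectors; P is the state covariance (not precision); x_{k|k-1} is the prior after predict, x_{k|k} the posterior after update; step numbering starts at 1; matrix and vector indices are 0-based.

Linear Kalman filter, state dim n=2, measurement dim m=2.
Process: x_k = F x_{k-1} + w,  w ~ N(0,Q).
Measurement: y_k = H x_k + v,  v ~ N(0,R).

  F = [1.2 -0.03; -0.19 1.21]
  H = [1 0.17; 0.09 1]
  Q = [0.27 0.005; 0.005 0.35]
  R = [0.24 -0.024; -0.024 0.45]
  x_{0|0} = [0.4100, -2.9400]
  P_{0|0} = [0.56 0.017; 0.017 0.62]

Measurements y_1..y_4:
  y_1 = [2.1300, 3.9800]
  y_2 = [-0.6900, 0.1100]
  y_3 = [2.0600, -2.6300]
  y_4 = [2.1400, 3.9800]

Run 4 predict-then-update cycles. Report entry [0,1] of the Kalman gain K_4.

K[0,1] = -0.0890

step 1: x^-=[0.5802, -3.6353]  P^-=[1.0757 -0.1204; -0.1204 1.2701]  S=[1.3115 0.1665; 0.1665 1.7072]  K=[0.8165 -0.0934; -0.0211 0.7397]  nu=[2.1678, 7.5631]  x^+=[1.6434, 1.9135]  P^+=[0.2119 -0.0807; -0.0807 0.3406]
step 2: x^-=[1.9147, 2.0031]  P^-=[0.5813 -0.1733; -0.1733 0.8935]  S=[0.7882 0.0042; 0.0042 1.3170]  K=[0.7006 -0.0941; -0.0308 0.6667]  nu=[-2.9452, -2.0654]  x^+=[0.0456, 0.7168]  P^+=[0.1833 -0.0757; -0.0757 0.3076]
step 3: x^-=[0.0333, 0.8586]  P^-=[0.5396 -0.1583; -0.1583 0.8417]  S=[0.7502 0.0070; 0.0070 1.2676]  K=[0.6843 -0.0903; -0.0263 0.6529]  nu=[1.8808, -3.4916]  x^+=[1.6357, -1.4706]  P^+=[0.1788 -0.0732; -0.0732 0.3010]
step 4: x^-=[2.0069, -2.0902]  P^-=[0.5331 -0.1533; -0.1533 0.8308]  S=[0.7450 0.0095; 0.0095 1.2576]  K=[0.6817 -0.0890; -0.0246 0.6499]  nu=[0.4884, 5.8896]  x^+=[1.8160, 1.7254]  P^+=[0.1781 -0.0724; -0.0724 0.2996]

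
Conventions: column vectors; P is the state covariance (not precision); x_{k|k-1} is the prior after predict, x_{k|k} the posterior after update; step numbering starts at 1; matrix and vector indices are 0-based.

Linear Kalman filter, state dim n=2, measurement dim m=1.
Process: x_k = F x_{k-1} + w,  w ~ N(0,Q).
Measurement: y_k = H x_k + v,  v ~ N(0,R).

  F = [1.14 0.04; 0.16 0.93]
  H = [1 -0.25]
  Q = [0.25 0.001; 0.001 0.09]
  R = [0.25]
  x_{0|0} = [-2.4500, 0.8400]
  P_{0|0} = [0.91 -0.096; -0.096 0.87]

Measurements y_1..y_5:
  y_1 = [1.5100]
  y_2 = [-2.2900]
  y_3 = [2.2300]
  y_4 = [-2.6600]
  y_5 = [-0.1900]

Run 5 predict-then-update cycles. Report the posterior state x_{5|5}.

x_post = [-0.6916, -0.1821]

step 1: x^-=[-2.7594, 0.3892]  P^-=[1.4253 0.0970; 0.0970 0.8372]  S=[1.6791]  K=[0.8344; -0.0669]  nu=[4.3667]  x^+=[0.8841, 0.0970]  P^+=[0.2563 0.1907; 0.1907 0.8297]
step 2: x^-=[1.0118, 0.2317]  P^-=[0.6018 0.2820; 0.2820 0.8709]  S=[0.7652]  K=[0.6943; 0.0840]  nu=[-3.2438]  x^+=[-1.2404, -0.0408]  P^+=[0.2329 0.2374; 0.2374 0.8655]
step 3: x^-=[-1.4157, -0.2364]  P^-=[0.5757 0.3289; 0.3289 0.9152]  S=[0.7185]  K=[0.6869; 0.1393]  nu=[3.5866]  x^+=[1.0478, 0.2631]  P^+=[0.2367 0.2601; 0.2601 0.9012]
step 4: x^-=[1.2051, 0.4124]  P^-=[0.5828 0.3552; 0.3552 0.9530]  S=[0.7148]  K=[0.6912; 0.1636]  nu=[-3.7620]  x^+=[-1.3950, -0.2030]  P^+=[0.2414 0.2743; 0.2743 0.9338]
step 5: x^-=[-1.5985, -0.4120]  P^-=[0.5902 0.3724; 0.3724 0.9855]  S=[0.7156]  K=[0.6947; 0.1761]  nu=[1.3055]  x^+=[-0.6916, -0.1821]  P^+=[0.2449 0.2848; 0.2848 0.9633]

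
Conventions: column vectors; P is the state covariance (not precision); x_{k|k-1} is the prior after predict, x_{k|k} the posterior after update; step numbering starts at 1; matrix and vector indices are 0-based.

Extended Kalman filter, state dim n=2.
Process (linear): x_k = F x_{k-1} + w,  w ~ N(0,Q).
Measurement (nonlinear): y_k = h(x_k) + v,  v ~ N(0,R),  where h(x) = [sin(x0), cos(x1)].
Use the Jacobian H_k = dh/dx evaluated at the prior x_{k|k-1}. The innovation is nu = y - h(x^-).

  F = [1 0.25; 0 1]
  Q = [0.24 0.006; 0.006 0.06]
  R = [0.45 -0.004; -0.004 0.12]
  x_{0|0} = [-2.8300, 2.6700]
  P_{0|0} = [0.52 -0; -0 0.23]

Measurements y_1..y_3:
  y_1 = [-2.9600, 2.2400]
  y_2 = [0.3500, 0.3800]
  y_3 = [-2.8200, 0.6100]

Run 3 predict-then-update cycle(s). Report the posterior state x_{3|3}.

step 1: x^-=[-2.1625, 2.6700]  P^-=[0.7744 0.0635; 0.0635 0.2900]  H_jac=[-0.5578 0.0000; 0.0000 -0.4543]  S=[0.6909 0.0121; 0.0121 0.1799]  K=[-0.6231 -0.1185; -0.0385 -0.7299]  nu=[-2.1300, 3.1308]  x^+=[-1.2064, 0.4666]  P^+=[0.5018 0.0258; 0.0258 0.1925]
step 2: x^-=[-1.0897, 0.4666]  P^-=[0.7668 0.0799; 0.0799 0.2525]  H_jac=[0.4627 0.0000; 0.0000 -0.4499]  S=[0.6142 -0.0206; -0.0206 0.1711]  K=[0.5730 -0.1411; 0.0381 -0.6592]  nu=[1.2365, -0.5131]  x^+=[-0.3089, 0.8520]  P^+=[0.5584 0.0427; 0.0427 0.1762]
step 3: x^-=[-0.0959, 0.8520]  P^-=[0.8308 0.0928; 0.0928 0.2362]  H_jac=[0.9954 0.0000; 0.0000 -0.7526]  S=[1.2732 -0.0735; -0.0735 0.2538]  K=[0.6444 -0.0885; 0.0326 -0.6910]  nu=[-2.7242, -0.0485]  x^+=[-1.8472, 0.7966]  P^+=[0.2917 0.0175; 0.0175 0.1104]

x_post = [-1.8472, 0.7966]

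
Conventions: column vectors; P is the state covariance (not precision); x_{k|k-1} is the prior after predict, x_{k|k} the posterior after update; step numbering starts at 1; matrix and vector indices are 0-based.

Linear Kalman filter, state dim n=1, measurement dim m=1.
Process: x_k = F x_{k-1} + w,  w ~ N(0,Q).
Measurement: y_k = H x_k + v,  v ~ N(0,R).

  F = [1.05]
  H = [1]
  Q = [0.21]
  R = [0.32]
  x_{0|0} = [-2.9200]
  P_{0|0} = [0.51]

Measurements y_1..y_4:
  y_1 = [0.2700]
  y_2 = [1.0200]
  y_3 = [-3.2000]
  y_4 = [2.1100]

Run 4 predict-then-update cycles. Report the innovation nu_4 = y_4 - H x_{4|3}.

step 1: x^-=[-3.0660]  P^-=[0.7723]  S=[1.0923]  K=[0.7070]  nu=[3.3360]  x^+=[-0.7073]  P^+=[0.2263]
step 2: x^-=[-0.7427]  P^-=[0.4594]  S=[0.7794]  K=[0.5894]  nu=[1.7627]  x^+=[0.2963]  P^+=[0.1886]
step 3: x^-=[0.3111]  P^-=[0.4180]  S=[0.7380]  K=[0.5664]  nu=[-3.5111]  x^+=[-1.6775]  P^+=[0.1812]
step 4: x^-=[-1.7613]  P^-=[0.4098]  S=[0.7298]  K=[0.5615]  nu=[3.8713]  x^+=[0.4125]  P^+=[0.1797]

innov = [3.8713]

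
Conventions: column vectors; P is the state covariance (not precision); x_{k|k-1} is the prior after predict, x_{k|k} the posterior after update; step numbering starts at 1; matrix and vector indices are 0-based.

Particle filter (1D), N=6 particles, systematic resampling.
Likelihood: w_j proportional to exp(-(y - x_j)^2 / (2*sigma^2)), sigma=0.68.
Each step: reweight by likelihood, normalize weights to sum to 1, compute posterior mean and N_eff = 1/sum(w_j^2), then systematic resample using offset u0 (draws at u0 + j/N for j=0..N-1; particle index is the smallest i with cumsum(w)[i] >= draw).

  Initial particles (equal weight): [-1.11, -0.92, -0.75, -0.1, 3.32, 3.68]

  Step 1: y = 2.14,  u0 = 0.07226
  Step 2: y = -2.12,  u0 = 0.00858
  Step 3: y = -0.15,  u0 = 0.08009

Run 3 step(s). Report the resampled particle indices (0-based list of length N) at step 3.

resampled_idx = [0, 1, 2, 3, 4, 5]

step 1: w=[0.0000, 0.0001, 0.0004, 0.0145, 0.7313, 0.2537]  mean=3.3594  Neff=1.6686  idx=[4, 4, 4, 4, 4, 5]
step 2: w=[0.1995, 0.1995, 0.1995, 0.1995, 0.1995, 0.0025]  mean=3.3209  Neff=5.0250  idx=[0, 0, 1, 2, 3, 4]
step 3: w=[0.1667, 0.1667, 0.1667, 0.1667, 0.1667, 0.1667]  mean=3.3200  Neff=6.0000  idx=[0, 1, 2, 3, 4, 5]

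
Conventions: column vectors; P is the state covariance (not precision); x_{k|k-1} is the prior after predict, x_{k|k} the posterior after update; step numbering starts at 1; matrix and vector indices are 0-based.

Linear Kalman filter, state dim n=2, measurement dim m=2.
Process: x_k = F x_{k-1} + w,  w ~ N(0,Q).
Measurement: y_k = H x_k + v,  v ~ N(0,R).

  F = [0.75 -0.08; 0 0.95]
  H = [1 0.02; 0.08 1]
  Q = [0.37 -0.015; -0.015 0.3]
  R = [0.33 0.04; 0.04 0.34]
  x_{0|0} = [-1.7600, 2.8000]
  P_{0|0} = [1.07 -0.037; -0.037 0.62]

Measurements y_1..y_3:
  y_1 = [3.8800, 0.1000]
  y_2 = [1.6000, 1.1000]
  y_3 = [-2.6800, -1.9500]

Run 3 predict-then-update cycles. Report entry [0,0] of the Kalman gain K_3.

K[0,0] = 0.5969

step 1: x^-=[-1.5440, 2.6600]  P^-=[0.9803 -0.0885; -0.0885 0.8596]  S=[1.3071 0.0470; 0.0470 1.1917]  K=[0.7500 -0.0380; -0.0804 0.7185]  nu=[5.3708, -2.4365]  x^+=[2.5767, 0.4776]  P^+=[0.2460 -0.0026; -0.0026 0.2413]
step 2: x^-=[1.8943, 0.4538]  P^-=[0.5102 -0.0352; -0.0352 0.5178]  S=[0.8390 0.0559; 0.0559 0.8554]  K=[0.6095 -0.0333; -0.0700 0.6066]  nu=[-0.3034, 0.4947]  x^+=[1.6929, 0.7751]  P^+=[0.1999 -0.0029; -0.0029 0.2037]
step 3: x^-=[1.2077, 0.7363]  P^-=[0.4841 -0.0326; -0.0326 0.4838]  S=[0.8130 0.0558; 0.0558 0.8217]  K=[0.5969 -0.0330; -0.0687 0.5903]  nu=[-3.9024, -2.7829]  x^+=[-1.0298, -0.6385]  P^+=[0.1957 -0.0030; -0.0030 0.1982]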